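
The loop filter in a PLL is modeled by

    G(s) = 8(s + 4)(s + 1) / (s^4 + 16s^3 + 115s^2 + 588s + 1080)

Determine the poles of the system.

s = -3, -2 ± 6j, -9

The poles are the roots of the denominator s^4 + 16s^3 + 115s^2 + 588s + 1080 = 0.
Trying s = -3: the polynomial evaluates to 0, so (s + 3) is a factor.
Dividing out leaves s^3 + 13s^2 + 76s + 360 = 0.
This factors further as (s^2 + 4s + 40)(s + 9) = 0.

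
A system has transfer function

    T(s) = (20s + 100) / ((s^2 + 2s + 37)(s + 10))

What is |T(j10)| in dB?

|T(j10)|_dB ≈ -12.4 dB

Substitute s = j10: numerator = 100 + j200, denominator = -830 - j430.
|T(j10)| = |100 + j200| / |-830 - j430| = 223.61 / 934.77 ≈ 0.2392.
In decibels: 20·log₁₀(0.2392) ≈ -12.4 dB.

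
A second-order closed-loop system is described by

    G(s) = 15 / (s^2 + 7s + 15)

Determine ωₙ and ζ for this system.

Compare the denominator to the standard form s^2 + 2ζωₙs + ωₙ².
ωₙ² = 15, so ωₙ = √15 ≈ 3.873 rad/s.
2ζωₙ = 7, so ζ = 7/(2·√15) ≈ 0.9037.
With ζ = 0.9037 the response is underdamped.

ωₙ ≈ 3.873 rad/s, ζ ≈ 0.9037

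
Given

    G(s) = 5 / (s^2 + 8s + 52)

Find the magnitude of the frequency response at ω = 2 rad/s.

Substitute s = j2: numerator = 5, denominator = 48 + j16.
|G(j2)| = |5| / |48 + j16| = 5 / 50.596 ≈ 0.09882.

|G(j2)| ≈ 0.09882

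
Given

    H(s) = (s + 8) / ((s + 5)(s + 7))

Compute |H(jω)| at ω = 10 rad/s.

|H(j10)| ≈ 0.09384

Substitute s = j10: numerator = 8 + j10, denominator = -65 + j120.
|H(j10)| = |8 + j10| / |-65 + j120| = 12.806 / 136.47 ≈ 0.09384.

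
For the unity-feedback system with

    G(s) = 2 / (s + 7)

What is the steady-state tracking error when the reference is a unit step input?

e_ss = 0.7778

G(s) has no poles at the origin.
This is a Type 0 system. Kp = lim_{s→0} G(s) = 2/7.
e_ss = 1/(1 + Kp) = 1/(1 + 2/7) = 7/9 ≈ 0.7778.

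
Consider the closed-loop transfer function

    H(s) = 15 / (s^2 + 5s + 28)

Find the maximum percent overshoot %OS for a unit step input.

Comparing s^2 + 5s + 28 to s^2 + 2ζωₙs + ωₙ²: ωₙ = √28 ≈ 5.292 rad/s and ζ = 5/(2·√28) ≈ 0.4725.
%OS = 100·exp(−πζ/√(1−ζ²)) = 100·exp(−π·0.4725/√(1−0.4725²)) ≈ 18.6%.

%OS ≈ 18.6%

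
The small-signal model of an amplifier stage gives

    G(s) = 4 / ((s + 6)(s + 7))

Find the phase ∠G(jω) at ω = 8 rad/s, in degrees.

∠G(j8) ≈ -101.9°

At s = j8: numerator = 4, denominator = -22 + j104.
∠G = ∠num − ∠den = 0° − (101.94°) = -101.9°.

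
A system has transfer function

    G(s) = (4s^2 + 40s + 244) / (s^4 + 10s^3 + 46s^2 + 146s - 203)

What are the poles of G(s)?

s = -2 ± 5j, -7, 1

The poles are the roots of the denominator s^4 + 10s^3 + 46s^2 + 146s - 203 = 0.
Trying s = -7: the polynomial evaluates to 0, so (s + 7) is a factor.
Dividing out leaves s^3 + 3s^2 + 25s - 29 = 0.
This factors further as (s^2 + 4s + 29)(s - 1) = 0.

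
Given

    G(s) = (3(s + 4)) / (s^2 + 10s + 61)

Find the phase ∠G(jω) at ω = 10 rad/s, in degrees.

∠G(j10) ≈ -43.11°

At s = j10: numerator = 12 + j30, denominator = -39 + j100.
∠G = ∠num − ∠den = 68.199° − (111.31°) = -43.11°.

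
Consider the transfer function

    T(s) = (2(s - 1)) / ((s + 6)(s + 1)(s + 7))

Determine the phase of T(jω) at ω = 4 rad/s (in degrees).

∠T(j4) ≈ -35.36°

At s = j4: numerator = -2 + j8, denominator = -182 + j156.
∠T = ∠num − ∠den = 104.04° − (139.40°) = -35.36°.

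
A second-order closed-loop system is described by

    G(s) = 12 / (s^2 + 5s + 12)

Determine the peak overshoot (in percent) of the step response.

%OS ≈ 3.78%

Comparing s^2 + 5s + 12 to s^2 + 2ζωₙs + ωₙ²: ωₙ = √12 ≈ 3.464 rad/s and ζ = 5/(2·√12) ≈ 0.7217.
%OS = 100·exp(−πζ/√(1−ζ²)) = 100·exp(−π·0.7217/√(1−0.7217²)) ≈ 3.78%.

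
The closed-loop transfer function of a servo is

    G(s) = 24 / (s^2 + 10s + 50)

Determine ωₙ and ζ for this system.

Compare the denominator to the standard form s^2 + 2ζωₙs + ωₙ².
ωₙ² = 50, so ωₙ = √50 ≈ 7.071 rad/s.
2ζωₙ = 10, so ζ = 10/(2·√50) ≈ 0.7071.

ωₙ ≈ 7.071 rad/s, ζ ≈ 0.7071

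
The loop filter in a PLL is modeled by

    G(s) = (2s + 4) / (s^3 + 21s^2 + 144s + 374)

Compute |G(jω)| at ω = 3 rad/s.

|G(j3)| ≈ 0.01620

Substitute s = j3: numerator = 4 + j6, denominator = 185 + j405.
|G(j3)| = |4 + j6| / |185 + j405| = 7.2111 / 445.25 ≈ 0.01620.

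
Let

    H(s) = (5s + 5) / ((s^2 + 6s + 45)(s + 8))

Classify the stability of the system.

stable

The poles can be read from the denominator factors: s = -3 + 6j, -3 - 6j, -8.
Since all poles lie strictly in the left half-plane, the system is stable.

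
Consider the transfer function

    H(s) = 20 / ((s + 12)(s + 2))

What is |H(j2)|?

Substitute s = j2: numerator = 20, denominator = 20 + j28.
|H(j2)| = |20| / |20 + j28| = 20 / 34.409 ≈ 0.5812.

|H(j2)| ≈ 0.5812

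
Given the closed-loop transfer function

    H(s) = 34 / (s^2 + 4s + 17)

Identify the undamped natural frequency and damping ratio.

ωₙ ≈ 4.123 rad/s, ζ ≈ 0.4851

Compare the denominator to the standard form s^2 + 2ζωₙs + ωₙ².
ωₙ² = 17, so ωₙ = √17 ≈ 4.123 rad/s.
2ζωₙ = 4, so ζ = 4/(2·√17) ≈ 0.4851.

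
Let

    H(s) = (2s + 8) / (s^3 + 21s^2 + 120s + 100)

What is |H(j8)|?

|H(j8)| ≈ 0.01353

Substitute s = j8: numerator = 8 + j16, denominator = -1244 + j448.
|H(j8)| = |8 + j16| / |-1244 + j448| = 17.889 / 1322.2 ≈ 0.01353.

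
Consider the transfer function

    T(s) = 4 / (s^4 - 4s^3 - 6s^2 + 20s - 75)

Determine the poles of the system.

The poles are the roots of the denominator s^4 - 4s^3 - 6s^2 + 20s - 75 = 0.
Trying s = -3: the polynomial evaluates to 0, so (s + 3) is a factor.
Dividing out leaves s^3 - 7s^2 + 15s - 25 = 0.
This factors further as (s^2 - 2s + 5)(s - 5) = 0.

s = 1 ± 2j, -3, 5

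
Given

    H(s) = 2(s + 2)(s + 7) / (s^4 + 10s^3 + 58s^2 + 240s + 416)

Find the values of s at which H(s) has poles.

The poles are the roots of the denominator s^4 + 10s^3 + 58s^2 + 240s + 416 = 0.
Trying s = -4: the polynomial evaluates to 0, so (s + 4) is a factor.
Dividing out leaves s^3 + 6s^2 + 34s + 104 = 0.
This factors further as (s^2 + 2s + 26)(s + 4) = 0.

s = -1 + 5j, -1 - 5j, -4, -4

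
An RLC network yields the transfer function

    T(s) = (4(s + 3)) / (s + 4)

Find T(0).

At s = 0 each factor (s + a) contributes a and each (s^2 + bs + c) contributes c.
T(0) = 4·(3) / ((4)) = 12/4 = 3.

T(0) = 3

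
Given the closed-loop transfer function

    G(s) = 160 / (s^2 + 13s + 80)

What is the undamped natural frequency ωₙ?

Compare the denominator to the standard form s^2 + 2ζωₙs + ωₙ².
ωₙ² = 80, so ωₙ = √80 ≈ 8.944 rad/s.

ωₙ ≈ 8.944 rad/s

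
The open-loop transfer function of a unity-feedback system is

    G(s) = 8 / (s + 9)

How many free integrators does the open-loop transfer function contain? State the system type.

Type 0

The denominator has no factor of s at the origin — no free integrator — so this is a Type 0 system.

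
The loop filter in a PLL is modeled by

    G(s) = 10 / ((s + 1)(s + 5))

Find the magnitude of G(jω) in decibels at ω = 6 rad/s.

|G(j6)|_dB ≈ -13.5 dB

Substitute s = j6: numerator = 10, denominator = -31 + j36.
|G(j6)| = |10| / |-31 + j36| = 10 / 47.508 ≈ 0.2105.
In decibels: 20·log₁₀(0.2105) ≈ -13.5 dB.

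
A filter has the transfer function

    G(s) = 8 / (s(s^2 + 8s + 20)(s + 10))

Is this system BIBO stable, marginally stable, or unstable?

marginally stable

The poles can be read from the denominator factors: s = 0, -4 ± 2j, -10.
Since the simple pole(s) at s = 0 lie on the jω-axis with none in the right half-plane, the system is marginally stable.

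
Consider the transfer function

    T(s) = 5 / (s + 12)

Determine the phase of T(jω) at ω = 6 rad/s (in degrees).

∠T(j6) ≈ -26.57°

At s = j6: numerator = 5, denominator = 12 + j6.
∠T = ∠num − ∠den = 0° − (26.565°) = -26.57°.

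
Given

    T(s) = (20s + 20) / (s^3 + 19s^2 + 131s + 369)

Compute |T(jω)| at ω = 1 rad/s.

Substitute s = j1: numerator = 20 + j20, denominator = 350 + j130.
|T(j1)| = |20 + j20| / |350 + j130| = 28.284 / 373.36 ≈ 0.07576.

|T(j1)| ≈ 0.07576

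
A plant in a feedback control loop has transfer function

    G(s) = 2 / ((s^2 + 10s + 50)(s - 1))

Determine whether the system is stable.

unstable

The poles can be read from the denominator factors: s = -5 + 5j, -5 - 5j, 1.
Since the pole(s) at s = 1 lie in the right half-plane, the system is unstable.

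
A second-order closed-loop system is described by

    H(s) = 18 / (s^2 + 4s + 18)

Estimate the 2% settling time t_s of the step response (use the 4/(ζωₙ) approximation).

Comparing s^2 + 4s + 18 to s^2 + 2ζωₙs + ωₙ²: ωₙ = √18 ≈ 4.243 rad/s and ζ = 4/(2·√18) ≈ 0.4714.
ζωₙ = 4/2 = 2, so t_s ≈ 4/(ζωₙ) = 4/2 = 2 s.

t_s ≈ 2 s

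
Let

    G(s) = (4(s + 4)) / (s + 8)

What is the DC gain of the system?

G(0) = 2

At s = 0 each factor (s + a) contributes a and each (s^2 + bs + c) contributes c.
G(0) = 4·(4) / ((8)) = 16/8 = 2.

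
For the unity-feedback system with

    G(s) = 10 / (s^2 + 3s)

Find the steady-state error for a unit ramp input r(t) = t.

G(s) has one pole at the origin.
This is a Type 1 system. Kv = lim_{s→0} s·G(s) = 10/3.
e_ss = 1/Kv = 1/(10/3) = 3/10 ≈ 0.3000.

e_ss = 0.3000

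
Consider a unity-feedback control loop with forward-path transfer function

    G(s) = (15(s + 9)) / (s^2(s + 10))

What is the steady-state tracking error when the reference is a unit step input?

G(s) has 2 poles at the origin.
This is a Type 2 system; for a step input the steady-state error is zero.

e_ss = 0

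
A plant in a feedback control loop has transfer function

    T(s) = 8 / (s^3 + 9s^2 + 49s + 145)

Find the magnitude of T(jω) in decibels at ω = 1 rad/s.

Substitute s = j1: numerator = 8, denominator = 136 + j48.
|T(j1)| = |8| / |136 + j48| = 8 / 144.22 ≈ 0.05547.
In decibels: 20·log₁₀(0.05547) ≈ -25.1 dB.

|T(j1)|_dB ≈ -25.1 dB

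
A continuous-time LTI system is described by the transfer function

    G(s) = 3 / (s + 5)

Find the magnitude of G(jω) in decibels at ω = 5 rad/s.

Substitute s = j5: numerator = 3, denominator = 5 + j5.
|G(j5)| = |3| / |5 + j5| = 3 / 7.0711 ≈ 0.4243.
In decibels: 20·log₁₀(0.4243) ≈ -7.45 dB.

|G(j5)|_dB ≈ -7.45 dB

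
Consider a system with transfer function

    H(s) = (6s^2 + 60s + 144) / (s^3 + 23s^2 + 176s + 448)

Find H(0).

H(0) = 9/28 ≈ 0.3214

Set s = 0: H(0) = (144) / (448) = 9/28.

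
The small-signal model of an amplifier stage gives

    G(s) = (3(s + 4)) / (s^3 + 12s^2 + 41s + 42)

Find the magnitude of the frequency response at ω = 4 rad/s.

|G(j4)| ≈ 0.09414

Substitute s = j4: numerator = 12 + j12, denominator = -150 + j100.
|G(j4)| = |12 + j12| / |-150 + j100| = 16.971 / 180.28 ≈ 0.09414.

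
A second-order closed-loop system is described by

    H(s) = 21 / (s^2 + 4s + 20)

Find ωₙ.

Compare the denominator to the standard form s^2 + 2ζωₙs + ωₙ².
ωₙ² = 20, so ωₙ = √20 ≈ 4.472 rad/s.

ωₙ ≈ 4.472 rad/s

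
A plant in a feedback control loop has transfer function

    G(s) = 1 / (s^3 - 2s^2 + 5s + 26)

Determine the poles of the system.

The poles are the roots of the denominator s^3 - 2s^2 + 5s + 26 = 0.
Trying s = -2: the polynomial evaluates to 0, so (s + 2) is a factor.
Dividing out leaves s^2 - 4s + 13 = 0.
The quadratic formula then gives s = 2 ± 3j.

s = 2 ± 3j, -2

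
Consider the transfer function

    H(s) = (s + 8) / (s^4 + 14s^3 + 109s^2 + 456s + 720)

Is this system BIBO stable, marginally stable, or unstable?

stable

The denominator s^4 + 14s^3 + 109s^2 + 456s + 720 factors as (s^2 + 6s + 45)(s + 4)^2, giving poles at s = -3 + 6j, -3 - 6j, -4, -4.
Since all poles lie strictly in the left half-plane, the system is stable.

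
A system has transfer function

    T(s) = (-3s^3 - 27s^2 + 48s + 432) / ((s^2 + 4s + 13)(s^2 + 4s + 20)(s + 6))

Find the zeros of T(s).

s = -4, -9, 4

Set the numerator to zero: -3s^3 - 27s^2 + 48s + 432 = 0, i.e. -3·(s^3 + 9s^2 - 16s - 144) = 0.
Factoring: (s + 4)(s + 9)(s - 4) = 0.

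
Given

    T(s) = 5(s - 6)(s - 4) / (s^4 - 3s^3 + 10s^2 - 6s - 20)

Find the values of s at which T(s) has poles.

s = 1 + 3j, 1 - 3j, -1, 2

The poles are the roots of the denominator s^4 - 3s^3 + 10s^2 - 6s - 20 = 0.
Trying s = -1: the polynomial evaluates to 0, so (s + 1) is a factor.
Dividing out leaves s^3 - 4s^2 + 14s - 20 = 0.
This factors further as (s^2 - 2s + 10)(s - 2) = 0.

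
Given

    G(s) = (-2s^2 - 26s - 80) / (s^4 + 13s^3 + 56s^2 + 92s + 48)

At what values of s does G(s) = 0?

Set the numerator to zero: -2s^2 - 26s - 80 = 0, i.e. -2·(s^2 + 13s + 40) = 0.
Factoring: (s + 8)(s + 5) = 0.

s = -8, -5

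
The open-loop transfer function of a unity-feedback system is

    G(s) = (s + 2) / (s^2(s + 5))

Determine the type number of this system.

Type 2

The denominator has 2 factors of s at the origin (free integrators), so this is a Type 2 system.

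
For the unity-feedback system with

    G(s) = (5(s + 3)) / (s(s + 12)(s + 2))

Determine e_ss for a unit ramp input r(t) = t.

e_ss = 1.600

G(s) has one pole at the origin.
This is a Type 1 system. Kv = lim_{s→0} s·G(s) = 15/24 = 5/8.
e_ss = 1/Kv = 1/(5/8) = 8/5 ≈ 1.600.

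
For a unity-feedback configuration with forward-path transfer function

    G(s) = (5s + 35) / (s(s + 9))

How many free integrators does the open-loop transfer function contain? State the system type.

The denominator has 1 factor of s at the origin (free integrator), so this is a Type 1 system.

Type 1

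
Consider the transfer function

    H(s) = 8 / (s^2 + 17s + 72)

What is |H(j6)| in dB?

Substitute s = j6: numerator = 8, denominator = 36 + j102.
|H(j6)| = |8| / |36 + j102| = 8 / 108.17 ≈ 0.07396.
In decibels: 20·log₁₀(0.07396) ≈ -22.6 dB.

|H(j6)|_dB ≈ -22.6 dB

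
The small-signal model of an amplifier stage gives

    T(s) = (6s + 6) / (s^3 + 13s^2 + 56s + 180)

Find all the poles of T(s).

s = -9, -2 ± 4j

The poles are the roots of the denominator s^3 + 13s^2 + 56s + 180 = 0.
Trying s = -9: the polynomial evaluates to 0, so (s + 9) is a factor.
Dividing out leaves s^2 + 4s + 20 = 0.
The quadratic formula then gives s = -2 ± 4j.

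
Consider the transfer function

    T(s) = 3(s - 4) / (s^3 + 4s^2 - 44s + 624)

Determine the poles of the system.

s = -12, 4 + 6j, 4 - 6j

The poles are the roots of the denominator s^3 + 4s^2 - 44s + 624 = 0.
Trying s = -12: the polynomial evaluates to 0, so (s + 12) is a factor.
Dividing out leaves s^2 - 8s + 52 = 0.
The quadratic formula then gives s = 4 ± 6j.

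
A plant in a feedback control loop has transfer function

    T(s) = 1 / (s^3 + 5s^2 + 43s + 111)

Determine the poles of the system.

s = -1 + 6j, -1 - 6j, -3

The poles are the roots of the denominator s^3 + 5s^2 + 43s + 111 = 0.
Trying s = -3: the polynomial evaluates to 0, so (s + 3) is a factor.
Dividing out leaves s^2 + 2s + 37 = 0.
The quadratic formula then gives s = -1 ± 6j.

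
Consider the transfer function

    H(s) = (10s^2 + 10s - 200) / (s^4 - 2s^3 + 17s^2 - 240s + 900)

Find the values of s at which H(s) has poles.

s = 4 ± 2j, -3 ± 6j

The poles are the roots of the denominator s^4 - 2s^3 + 17s^2 - 240s + 900 = 0.
No real roots exist; factor into two real quadratics: (s^2 - 8s + 20)(s^2 + 6s + 45) = 0.
Each quadratic gives a conjugate pair via the quadratic formula.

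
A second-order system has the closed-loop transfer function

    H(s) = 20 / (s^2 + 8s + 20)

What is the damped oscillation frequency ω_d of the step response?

Comparing s^2 + 8s + 20 to s^2 + 2ζωₙs + ωₙ²: ωₙ = √20 ≈ 4.472 rad/s and ζ = 8/(2·√20) ≈ 0.8944.
ζωₙ = 8/2 = 4, so ω_d = ωₙ√(1−ζ²) = √(ωₙ² − (ζωₙ)²) = √(20 − 4²) = √4 = 2 rad/s.

ω_d = 2 rad/s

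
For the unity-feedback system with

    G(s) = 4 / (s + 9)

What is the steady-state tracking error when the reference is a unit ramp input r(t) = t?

e_ss = ∞

G(s) has no poles at the origin.
This is a Type 0 system; Kv = lim_{s→0} s·G(s) = 0, so the steady-state error for a ramp input is infinite.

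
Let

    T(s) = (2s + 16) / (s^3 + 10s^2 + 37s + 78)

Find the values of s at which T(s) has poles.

s = -2 + 3j, -2 - 3j, -6

The poles are the roots of the denominator s^3 + 10s^2 + 37s + 78 = 0.
Trying s = -6: the polynomial evaluates to 0, so (s + 6) is a factor.
Dividing out leaves s^2 + 4s + 13 = 0.
The quadratic formula then gives s = -2 ± 3j.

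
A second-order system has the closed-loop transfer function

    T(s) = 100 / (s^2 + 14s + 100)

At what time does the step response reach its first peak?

t_p ≈ 0.4399 s

Comparing s^2 + 14s + 100 to s^2 + 2ζωₙs + ωₙ²: ωₙ = 10 rad/s and ζ = 14/(2·10) = 0.7.
ζωₙ = 14/2 = 7, so ω_d = ωₙ√(1−ζ²) = √(ωₙ² − (ζωₙ)²) = √(100 − 7²) = √51 ≈ 7.141 rad/s.
t_p = π/ω_d = π/7.141 ≈ 0.4399 s.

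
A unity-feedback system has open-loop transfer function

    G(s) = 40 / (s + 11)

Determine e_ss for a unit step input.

G(s) has no poles at the origin.
This is a Type 0 system. Kp = lim_{s→0} G(s) = 40/11.
e_ss = 1/(1 + Kp) = 1/(1 + 40/11) = 11/51 ≈ 0.2157.

e_ss = 0.2157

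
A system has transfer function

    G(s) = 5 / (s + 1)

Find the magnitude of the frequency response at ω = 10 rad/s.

|G(j10)| ≈ 0.4975

Substitute s = j10: numerator = 5, denominator = 1 + j10.
|G(j10)| = |5| / |1 + j10| = 5 / 10.050 ≈ 0.4975.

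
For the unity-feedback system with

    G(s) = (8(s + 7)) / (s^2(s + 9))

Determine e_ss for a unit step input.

G(s) has 2 poles at the origin.
This is a Type 2 system; for a step input the steady-state error is zero.

e_ss = 0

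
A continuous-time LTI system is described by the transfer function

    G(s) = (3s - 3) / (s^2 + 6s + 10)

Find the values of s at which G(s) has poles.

The poles are the roots of the denominator s^2 + 6s + 10 = 0.
Using the quadratic formula: s = (-6 ± √(-4))/2 = -3 ± 1j.

s = -3 + j, -3 - j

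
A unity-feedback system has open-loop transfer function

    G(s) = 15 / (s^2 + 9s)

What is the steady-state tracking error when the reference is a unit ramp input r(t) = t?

e_ss = 0.6000

G(s) has one pole at the origin.
This is a Type 1 system. Kv = lim_{s→0} s·G(s) = 15/9 = 5/3.
e_ss = 1/Kv = 1/(5/3) = 3/5 ≈ 0.6000.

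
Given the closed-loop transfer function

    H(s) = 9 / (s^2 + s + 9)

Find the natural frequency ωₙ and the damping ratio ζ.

Compare the denominator to the standard form s^2 + 2ζωₙs + ωₙ².
ωₙ² = 9, so ωₙ = 3 rad/s.
2ζωₙ = 1, so ζ = 1/(2·3) ≈ 0.1667.

ωₙ = 3 rad/s, ζ ≈ 0.1667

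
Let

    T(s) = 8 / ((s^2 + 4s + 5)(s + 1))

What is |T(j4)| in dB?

Substitute s = j4: numerator = 8, denominator = -75 - j28.
|T(j4)| = |8| / |-75 - j28| = 8 / 80.056 ≈ 0.09993.
In decibels: 20·log₁₀(0.09993) ≈ -20.0 dB.

|T(j4)|_dB ≈ -20.0 dB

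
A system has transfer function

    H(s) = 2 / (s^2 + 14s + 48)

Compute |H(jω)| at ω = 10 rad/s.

|H(j10)| ≈ 0.01339

Substitute s = j10: numerator = 2, denominator = -52 + j140.
|H(j10)| = |2| / |-52 + j140| = 2 / 149.35 ≈ 0.01339.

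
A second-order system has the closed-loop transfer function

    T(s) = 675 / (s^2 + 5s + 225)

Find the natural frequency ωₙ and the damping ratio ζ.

ωₙ = 15 rad/s, ζ ≈ 0.1667

Compare the denominator to the standard form s^2 + 2ζωₙs + ωₙ².
ωₙ² = 225, so ωₙ = 15 rad/s.
2ζωₙ = 5, so ζ = 5/(2·15) ≈ 0.1667.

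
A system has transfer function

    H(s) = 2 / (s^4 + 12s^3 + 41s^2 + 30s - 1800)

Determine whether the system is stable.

unstable

The denominator s^4 + 12s^3 + 41s^2 + 30s - 1800 factors as (s^2 + 6s + 45)(s - 4)(s + 10), giving poles at s = -3 + 6j, -3 - 6j, 4, -10.
Since the pole(s) at s = 4 lie in the right half-plane, the system is unstable.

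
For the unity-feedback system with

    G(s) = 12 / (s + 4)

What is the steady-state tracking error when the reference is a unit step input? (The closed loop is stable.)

e_ss = 0.2500

G(s) has no poles at the origin.
This is a Type 0 system. Kp = lim_{s→0} G(s) = 12/4 = 3.
e_ss = 1/(1 + Kp) = 1/(1 + 3) = 1/4 ≈ 0.2500.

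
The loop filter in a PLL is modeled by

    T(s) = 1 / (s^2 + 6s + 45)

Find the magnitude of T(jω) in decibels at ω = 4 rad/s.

|T(j4)|_dB ≈ -31.5 dB

Substitute s = j4: numerator = 1, denominator = 29 + j24.
|T(j4)| = |1| / |29 + j24| = 1 / 37.643 ≈ 0.02657.
In decibels: 20·log₁₀(0.02657) ≈ -31.5 dB.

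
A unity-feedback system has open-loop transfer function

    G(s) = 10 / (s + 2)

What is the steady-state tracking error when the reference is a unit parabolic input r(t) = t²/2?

G(s) has no poles at the origin.
This is a Type 0 system; Ka = lim_{s→0} s^2·G(s) = 0, so the steady-state error for a parabola input is infinite.

e_ss = ∞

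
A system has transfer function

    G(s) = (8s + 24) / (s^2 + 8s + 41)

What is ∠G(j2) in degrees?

At s = j2: numerator = 24 + j16, denominator = 37 + j16.
∠G = ∠num − ∠den = 33.690° − (23.385°) = 10.30°.

∠G(j2) ≈ 10.30°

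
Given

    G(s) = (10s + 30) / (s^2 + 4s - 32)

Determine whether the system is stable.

unstable

The denominator s^2 + 4s - 32 factors as (s + 8)(s - 4), giving poles at s = -8, 4.
Since the pole(s) at s = 4 lie in the right half-plane, the system is unstable.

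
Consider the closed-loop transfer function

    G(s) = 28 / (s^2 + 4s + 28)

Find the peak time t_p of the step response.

t_p ≈ 0.6413 s

Comparing s^2 + 4s + 28 to s^2 + 2ζωₙs + ωₙ²: ωₙ = √28 ≈ 5.292 rad/s and ζ = 4/(2·√28) ≈ 0.3780.
ζωₙ = 4/2 = 2, so ω_d = ωₙ√(1−ζ²) = √(ωₙ² − (ζωₙ)²) = √(28 − 2²) = √24 ≈ 4.899 rad/s.
t_p = π/ω_d = π/4.899 ≈ 0.6413 s.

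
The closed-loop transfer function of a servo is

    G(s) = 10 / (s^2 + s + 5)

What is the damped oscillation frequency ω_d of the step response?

ω_d ≈ 2.179 rad/s

Comparing s^2 + s + 5 to s^2 + 2ζωₙs + ωₙ²: ωₙ = √5 ≈ 2.236 rad/s and ζ = 1/(2·√5) ≈ 0.2236.
ζωₙ = 1/2 = 0.5, so ω_d = ωₙ√(1−ζ²) = √(ωₙ² − (ζωₙ)²) = √(5 − 0.5²) = √4.75 ≈ 2.179 rad/s.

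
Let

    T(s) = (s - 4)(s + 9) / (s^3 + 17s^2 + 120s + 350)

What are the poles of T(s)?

The poles are the roots of the denominator s^3 + 17s^2 + 120s + 350 = 0.
Trying s = -7: the polynomial evaluates to 0, so (s + 7) is a factor.
Dividing out leaves s^2 + 10s + 50 = 0.
The quadratic formula then gives s = -5 ± 5j.

s = -5 + 5j, -5 - 5j, -7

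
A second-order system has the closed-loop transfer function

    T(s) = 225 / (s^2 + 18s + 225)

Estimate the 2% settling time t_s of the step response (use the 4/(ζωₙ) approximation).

Comparing s^2 + 18s + 225 to s^2 + 2ζωₙs + ωₙ²: ωₙ = 15 rad/s and ζ = 18/(2·15) = 0.6.
ζωₙ = 18/2 = 9, so t_s ≈ 4/(ζωₙ) = 4/9 ≈ 0.4444 s.

t_s ≈ 0.4444 s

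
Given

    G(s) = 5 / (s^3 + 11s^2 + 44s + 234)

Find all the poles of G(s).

The poles are the roots of the denominator s^3 + 11s^2 + 44s + 234 = 0.
Trying s = -9: the polynomial evaluates to 0, so (s + 9) is a factor.
Dividing out leaves s^2 + 2s + 26 = 0.
The quadratic formula then gives s = -1 ± 5j.

s = -1 ± 5j, -9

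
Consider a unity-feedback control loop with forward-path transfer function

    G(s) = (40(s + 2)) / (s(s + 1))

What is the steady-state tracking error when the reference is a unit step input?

G(s) has one pole at the origin.
This is a Type 1 system; for a step input the steady-state error is zero.

e_ss = 0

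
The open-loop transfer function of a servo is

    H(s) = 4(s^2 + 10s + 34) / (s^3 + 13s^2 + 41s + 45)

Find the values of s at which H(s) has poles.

s = -2 + j, -2 - j, -9

The poles are the roots of the denominator s^3 + 13s^2 + 41s + 45 = 0.
Trying s = -9: the polynomial evaluates to 0, so (s + 9) is a factor.
Dividing out leaves s^2 + 4s + 5 = 0.
The quadratic formula then gives s = -2 ± 1j.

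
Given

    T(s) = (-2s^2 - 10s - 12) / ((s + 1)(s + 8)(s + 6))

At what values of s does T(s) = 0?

Set the numerator to zero: -2s^2 - 10s - 12 = 0, i.e. -2·(s^2 + 5s + 6) = 0.
Factoring: (s + 2)(s + 3) = 0.

s = -2, -3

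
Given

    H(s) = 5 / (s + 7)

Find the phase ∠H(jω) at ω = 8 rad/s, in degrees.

At s = j8: numerator = 5, denominator = 7 + j8.
∠H = ∠num − ∠den = 0° − (48.814°) = -48.81°.

∠H(j8) ≈ -48.81°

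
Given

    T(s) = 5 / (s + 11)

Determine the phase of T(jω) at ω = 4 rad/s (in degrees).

At s = j4: numerator = 5, denominator = 11 + j4.
∠T = ∠num − ∠den = 0° − (19.983°) = -19.98°.

∠T(j4) ≈ -19.98°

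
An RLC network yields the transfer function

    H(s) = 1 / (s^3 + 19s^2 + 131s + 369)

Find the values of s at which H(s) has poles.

The poles are the roots of the denominator s^3 + 19s^2 + 131s + 369 = 0.
Trying s = -9: the polynomial evaluates to 0, so (s + 9) is a factor.
Dividing out leaves s^2 + 10s + 41 = 0.
The quadratic formula then gives s = -5 ± 4j.

s = -5 + 4j, -5 - 4j, -9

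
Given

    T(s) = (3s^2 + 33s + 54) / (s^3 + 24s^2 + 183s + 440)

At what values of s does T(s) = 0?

Set the numerator to zero: 3s^2 + 33s + 54 = 0, i.e. 3·(s^2 + 11s + 18) = 0.
Factoring: (s + 9)(s + 2) = 0.

s = -9, -2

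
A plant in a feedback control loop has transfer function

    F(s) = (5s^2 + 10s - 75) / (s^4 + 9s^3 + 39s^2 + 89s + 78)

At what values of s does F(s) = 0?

Set the numerator to zero: 5s^2 + 10s - 75 = 0, i.e. 5·(s^2 + 2s - 15) = 0.
Factoring: (s - 3)(s + 5) = 0.

s = 3, -5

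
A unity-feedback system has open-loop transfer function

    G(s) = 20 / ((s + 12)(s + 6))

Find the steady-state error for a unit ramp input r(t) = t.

e_ss = ∞

G(s) has no poles at the origin.
This is a Type 0 system; Kv = lim_{s→0} s·G(s) = 0, so the steady-state error for a ramp input is infinite.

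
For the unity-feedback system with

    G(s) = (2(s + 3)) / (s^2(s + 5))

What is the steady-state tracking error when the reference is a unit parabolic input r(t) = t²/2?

e_ss = 0.8333

G(s) has 2 poles at the origin.
This is a Type 2 system. Ka = lim_{s→0} s^2·G(s) = 6/5.
e_ss = 1/Ka = 1/(6/5) = 5/6 ≈ 0.8333.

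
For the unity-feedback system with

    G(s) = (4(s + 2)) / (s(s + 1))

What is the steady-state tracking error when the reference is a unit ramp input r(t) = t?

e_ss = 0.1250

G(s) has one pole at the origin.
This is a Type 1 system. Kv = lim_{s→0} s·G(s) = 8/1.
e_ss = 1/Kv = 1/(8) = 1/8 ≈ 0.1250.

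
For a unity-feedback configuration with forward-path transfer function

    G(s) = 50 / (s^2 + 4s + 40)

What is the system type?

Type 0

The denominator has no factor of s at the origin — no free integrator — so this is a Type 0 system.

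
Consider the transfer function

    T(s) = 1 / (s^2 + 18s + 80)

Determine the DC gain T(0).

T(0) = 1/80 ≈ 0.01250

Set s = 0: T(0) = (1) / (80) = 1/80.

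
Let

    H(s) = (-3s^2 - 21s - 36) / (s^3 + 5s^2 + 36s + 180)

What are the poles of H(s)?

s = 6j, -6j, -5

The poles are the roots of the denominator s^3 + 5s^2 + 36s + 180 = 0.
Trying s = -5: the polynomial evaluates to 0, so (s + 5) is a factor.
Dividing out leaves s^2 + 36 = 0.
The quadratic formula then gives s = 0 ± 6j.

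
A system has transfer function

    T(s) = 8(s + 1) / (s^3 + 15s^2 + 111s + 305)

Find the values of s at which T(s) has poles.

s = -5, -5 ± 6j

The poles are the roots of the denominator s^3 + 15s^2 + 111s + 305 = 0.
Trying s = -5: the polynomial evaluates to 0, so (s + 5) is a factor.
Dividing out leaves s^2 + 10s + 61 = 0.
The quadratic formula then gives s = -5 ± 6j.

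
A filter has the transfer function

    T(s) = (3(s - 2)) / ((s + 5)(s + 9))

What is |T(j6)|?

|T(j6)| ≈ 0.2246

Substitute s = j6: numerator = -6 + j18, denominator = 9 + j84.
|T(j6)| = |-6 + j18| / |9 + j84| = 18.974 / 84.481 ≈ 0.2246.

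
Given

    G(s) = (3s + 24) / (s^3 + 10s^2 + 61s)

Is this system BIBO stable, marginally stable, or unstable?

marginally stable

The denominator s^3 + 10s^2 + 61s factors as s(s^2 + 10s + 61), giving poles at s = 0, -5 ± 6j.
Since the simple pole(s) at s = 0 lie on the jω-axis with none in the right half-plane, the system is marginally stable.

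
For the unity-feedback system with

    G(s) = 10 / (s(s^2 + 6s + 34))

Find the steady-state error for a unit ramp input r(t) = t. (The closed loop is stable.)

e_ss = 3.400

G(s) has one pole at the origin.
This is a Type 1 system. Kv = lim_{s→0} s·G(s) = 10/34 = 5/17.
e_ss = 1/Kv = 1/(5/17) = 17/5 ≈ 3.400.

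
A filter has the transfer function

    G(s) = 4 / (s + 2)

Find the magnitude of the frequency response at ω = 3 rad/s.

Substitute s = j3: numerator = 4, denominator = 2 + j3.
|G(j3)| = |4| / |2 + j3| = 4 / 3.6056 ≈ 1.109.

|G(j3)| ≈ 1.109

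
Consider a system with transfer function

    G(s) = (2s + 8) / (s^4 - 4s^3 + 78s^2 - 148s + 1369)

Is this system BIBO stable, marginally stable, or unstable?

unstable

The denominator s^4 - 4s^3 + 78s^2 - 148s + 1369 factors as (s^2 - 2s + 37)(s^2 - 2s + 37), giving poles at s = 1 + 6j, 1 - 6j, 1 + 6j, 1 - 6j.
Since the pole(s) at s = 1 ± 6j, 1 ± 6j lie in the right half-plane, the system is unstable.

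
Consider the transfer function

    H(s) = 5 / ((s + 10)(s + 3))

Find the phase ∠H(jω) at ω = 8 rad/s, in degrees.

At s = j8: numerator = 5, denominator = -34 + j104.
∠H = ∠num − ∠den = 0° − (108.10°) = -108.1°.

∠H(j8) ≈ -108.1°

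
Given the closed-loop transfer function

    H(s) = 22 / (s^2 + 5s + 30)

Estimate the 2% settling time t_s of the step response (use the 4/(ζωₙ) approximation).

Comparing s^2 + 5s + 30 to s^2 + 2ζωₙs + ωₙ²: ωₙ = √30 ≈ 5.477 rad/s and ζ = 5/(2·√30) ≈ 0.4564.
ζωₙ = 5/2 = 2.5, so t_s ≈ 4/(ζωₙ) = 4/2.5 = 1.600 s.

t_s ≈ 1.600 s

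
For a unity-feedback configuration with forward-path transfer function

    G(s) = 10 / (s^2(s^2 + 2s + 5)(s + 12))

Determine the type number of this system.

Type 2

The denominator has 2 factors of s at the origin (free integrators), so this is a Type 2 system.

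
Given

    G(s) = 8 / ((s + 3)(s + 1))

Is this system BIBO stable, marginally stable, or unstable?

stable

The poles can be read from the denominator factors: s = -3, -1.
Since all poles lie strictly in the left half-plane, the system is stable.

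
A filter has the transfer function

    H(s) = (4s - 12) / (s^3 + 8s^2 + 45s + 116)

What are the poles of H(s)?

The poles are the roots of the denominator s^3 + 8s^2 + 45s + 116 = 0.
Trying s = -4: the polynomial evaluates to 0, so (s + 4) is a factor.
Dividing out leaves s^2 + 4s + 29 = 0.
The quadratic formula then gives s = -2 ± 5j.

s = -2 + 5j, -2 - 5j, -4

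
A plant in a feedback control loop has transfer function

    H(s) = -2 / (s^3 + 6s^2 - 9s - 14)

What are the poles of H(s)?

The poles are the roots of the denominator s^3 + 6s^2 - 9s - 14 = 0.
Trying s = -7: the polynomial evaluates to 0, so (s + 7) is a factor.
Dividing out leaves s^2 - s - 2 = 0.
Factoring the quadratic: (s + 1)(s - 2) = 0.

s = -7, -1, 2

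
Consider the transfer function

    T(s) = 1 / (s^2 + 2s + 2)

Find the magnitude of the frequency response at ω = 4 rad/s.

Substitute s = j4: numerator = 1, denominator = -14 + j8.
|T(j4)| = |1| / |-14 + j8| = 1 / 16.125 ≈ 0.06202.

|T(j4)| ≈ 0.06202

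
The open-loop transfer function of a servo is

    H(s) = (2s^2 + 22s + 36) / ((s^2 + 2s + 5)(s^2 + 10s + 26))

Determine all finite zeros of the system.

Set the numerator to zero: 2s^2 + 22s + 36 = 0, i.e. 2·(s^2 + 11s + 18) = 0.
Factoring: (s + 2)(s + 9) = 0.

s = -2, -9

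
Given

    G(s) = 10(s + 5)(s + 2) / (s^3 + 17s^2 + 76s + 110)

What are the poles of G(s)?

s = -3 + j, -3 - j, -11

The poles are the roots of the denominator s^3 + 17s^2 + 76s + 110 = 0.
Trying s = -11: the polynomial evaluates to 0, so (s + 11) is a factor.
Dividing out leaves s^2 + 6s + 10 = 0.
The quadratic formula then gives s = -3 ± 1j.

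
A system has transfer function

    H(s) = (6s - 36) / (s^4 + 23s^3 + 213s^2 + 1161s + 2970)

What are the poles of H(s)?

The poles are the roots of the denominator s^4 + 23s^3 + 213s^2 + 1161s + 2970 = 0.
Trying s = -11: the polynomial evaluates to 0, so (s + 11) is a factor.
Dividing out leaves s^3 + 12s^2 + 81s + 270 = 0.
This factors further as (s^2 + 6s + 45)(s + 6) = 0.

s = -3 + 6j, -3 - 6j, -11, -6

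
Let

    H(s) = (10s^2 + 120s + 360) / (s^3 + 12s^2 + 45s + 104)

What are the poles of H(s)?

s = -2 ± 3j, -8

The poles are the roots of the denominator s^3 + 12s^2 + 45s + 104 = 0.
Trying s = -8: the polynomial evaluates to 0, so (s + 8) is a factor.
Dividing out leaves s^2 + 4s + 13 = 0.
The quadratic formula then gives s = -2 ± 3j.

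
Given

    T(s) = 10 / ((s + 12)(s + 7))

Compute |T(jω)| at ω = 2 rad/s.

Substitute s = j2: numerator = 10, denominator = 80 + j38.
|T(j2)| = |10| / |80 + j38| = 10 / 88.566 ≈ 0.1129.

|T(j2)| ≈ 0.1129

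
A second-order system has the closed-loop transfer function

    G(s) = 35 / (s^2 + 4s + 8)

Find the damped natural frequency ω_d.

Comparing s^2 + 4s + 8 to s^2 + 2ζωₙs + ωₙ²: ωₙ = √8 ≈ 2.828 rad/s and ζ = 4/(2·√8) ≈ 0.7071.
ζωₙ = 4/2 = 2, so ω_d = ωₙ√(1−ζ²) = √(ωₙ² − (ζωₙ)²) = √(8 − 2²) = √4 = 2 rad/s.

ω_d = 2 rad/s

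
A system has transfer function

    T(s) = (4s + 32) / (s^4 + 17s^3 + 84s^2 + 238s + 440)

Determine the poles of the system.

s = -1 + 3j, -1 - 3j, -11, -4

The poles are the roots of the denominator s^4 + 17s^3 + 84s^2 + 238s + 440 = 0.
Trying s = -11: the polynomial evaluates to 0, so (s + 11) is a factor.
Dividing out leaves s^3 + 6s^2 + 18s + 40 = 0.
This factors further as (s^2 + 2s + 10)(s + 4) = 0.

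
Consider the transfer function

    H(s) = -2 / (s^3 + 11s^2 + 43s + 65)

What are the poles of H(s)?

s = -5, -3 + 2j, -3 - 2j

The poles are the roots of the denominator s^3 + 11s^2 + 43s + 65 = 0.
Trying s = -5: the polynomial evaluates to 0, so (s + 5) is a factor.
Dividing out leaves s^2 + 6s + 13 = 0.
The quadratic formula then gives s = -3 ± 2j.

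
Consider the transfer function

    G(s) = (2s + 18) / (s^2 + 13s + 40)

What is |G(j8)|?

Substitute s = j8: numerator = 18 + j16, denominator = -24 + j104.
|G(j8)| = |18 + j16| / |-24 + j104| = 24.083 / 106.73 ≈ 0.2256.

|G(j8)| ≈ 0.2256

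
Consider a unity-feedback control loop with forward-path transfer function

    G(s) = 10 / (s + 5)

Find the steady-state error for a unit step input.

G(s) has no poles at the origin.
This is a Type 0 system. Kp = lim_{s→0} G(s) = 10/5 = 2.
e_ss = 1/(1 + Kp) = 1/(1 + 2) = 1/3 ≈ 0.3333.

e_ss = 0.3333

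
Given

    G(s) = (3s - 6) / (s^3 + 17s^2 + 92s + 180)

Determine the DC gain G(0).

Set s = 0: G(0) = (-6) / (180) = -1/30.

G(0) = -1/30 ≈ -0.03333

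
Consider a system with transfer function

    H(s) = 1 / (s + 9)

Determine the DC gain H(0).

H(0) = 1/9 ≈ 0.1111

Set s = 0: H(0) = (1) / (9) = 1/9.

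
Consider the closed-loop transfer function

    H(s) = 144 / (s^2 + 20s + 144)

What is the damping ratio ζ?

Compare the denominator to the standard form s^2 + 2ζωₙs + ωₙ².
ωₙ² = 144, so ωₙ = 12 rad/s.
2ζωₙ = 20, so ζ = 20/(2·12) ≈ 0.8333.

ζ ≈ 0.8333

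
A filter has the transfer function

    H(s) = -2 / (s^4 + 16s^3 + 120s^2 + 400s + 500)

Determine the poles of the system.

s = -3 + j, -3 - j, -5 + 5j, -5 - 5j

The poles are the roots of the denominator s^4 + 16s^3 + 120s^2 + 400s + 500 = 0.
No real roots exist; factor into two real quadratics: (s^2 + 6s + 10)(s^2 + 10s + 50) = 0.
Each quadratic gives a conjugate pair via the quadratic formula.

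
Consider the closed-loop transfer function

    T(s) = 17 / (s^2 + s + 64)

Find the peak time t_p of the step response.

t_p ≈ 0.3935 s

Comparing s^2 + s + 64 to s^2 + 2ζωₙs + ωₙ²: ωₙ = 8 rad/s and ζ = 1/(2·8) = 0.0625.
ζωₙ = 1/2 = 0.5, so ω_d = ωₙ√(1−ζ²) = √(ωₙ² − (ζωₙ)²) = √(64 − 0.5²) = √63.75 ≈ 7.984 rad/s.
t_p = π/ω_d = π/7.984 ≈ 0.3935 s.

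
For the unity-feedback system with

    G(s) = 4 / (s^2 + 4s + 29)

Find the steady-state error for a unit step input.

e_ss = 0.8788

G(s) has no poles at the origin.
This is a Type 0 system. Kp = lim_{s→0} G(s) = 4/29.
e_ss = 1/(1 + Kp) = 1/(1 + 4/29) = 29/33 ≈ 0.8788.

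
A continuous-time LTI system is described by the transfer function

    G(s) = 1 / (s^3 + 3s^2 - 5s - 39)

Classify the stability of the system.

unstable

The denominator s^3 + 3s^2 - 5s - 39 factors as (s^2 + 6s + 13)(s - 3), giving poles at s = -3 + 2j, -3 - 2j, 3.
Since the pole(s) at s = 3 lie in the right half-plane, the system is unstable.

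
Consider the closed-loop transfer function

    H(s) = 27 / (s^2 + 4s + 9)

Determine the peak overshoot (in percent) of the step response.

%OS ≈ 6.02%

Comparing s^2 + 4s + 9 to s^2 + 2ζωₙs + ωₙ²: ωₙ = 3 rad/s and ζ = 4/(2·3) ≈ 0.6667.
%OS = 100·exp(−πζ/√(1−ζ²)) = 100·exp(−π·0.6667/√(1−0.6667²)) ≈ 6.02%.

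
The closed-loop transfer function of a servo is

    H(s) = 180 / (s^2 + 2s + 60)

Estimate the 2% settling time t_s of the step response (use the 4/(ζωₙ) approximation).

t_s ≈ 4 s

Comparing s^2 + 2s + 60 to s^2 + 2ζωₙs + ωₙ²: ωₙ = √60 ≈ 7.746 rad/s and ζ = 2/(2·√60) ≈ 0.1291.
ζωₙ = 2/2 = 1, so t_s ≈ 4/(ζωₙ) = 4/1 = 4 s.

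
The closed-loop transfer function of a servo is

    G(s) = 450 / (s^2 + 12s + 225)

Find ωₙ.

Compare the denominator to the standard form s^2 + 2ζωₙs + ωₙ².
ωₙ² = 225, so ωₙ = 15 rad/s.

ωₙ = 15 rad/s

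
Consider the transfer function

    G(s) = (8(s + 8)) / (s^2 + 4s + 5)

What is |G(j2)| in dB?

|G(j2)|_dB ≈ 18.3 dB

Substitute s = j2: numerator = 64 + j16, denominator = 1 + j8.
|G(j2)| = |64 + j16| / |1 + j8| = 65.970 / 8.0623 ≈ 8.183.
In decibels: 20·log₁₀(8.183) ≈ 18.3 dB.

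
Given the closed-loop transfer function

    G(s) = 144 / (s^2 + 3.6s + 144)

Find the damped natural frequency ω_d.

ω_d ≈ 11.86 rad/s

Comparing s^2 + 3.6s + 144 to s^2 + 2ζωₙs + ωₙ²: ωₙ = 12 rad/s and ζ = 3.6/(2·12) = 0.15.
ζωₙ = 3.6/2 = 1.8, so ω_d = ωₙ√(1−ζ²) = √(ωₙ² − (ζωₙ)²) = √(144 − 1.8²) = √140.76 ≈ 11.86 rad/s.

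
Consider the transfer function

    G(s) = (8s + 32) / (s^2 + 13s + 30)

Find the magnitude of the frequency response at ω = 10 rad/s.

|G(j10)| ≈ 0.5836

Substitute s = j10: numerator = 32 + j80, denominator = -70 + j130.
|G(j10)| = |32 + j80| / |-70 + j130| = 86.163 / 147.65 ≈ 0.5836.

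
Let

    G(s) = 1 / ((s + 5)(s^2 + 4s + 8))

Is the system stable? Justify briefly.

The poles can be read from the denominator factors: s = -5, -2 ± 2j.
Since all poles lie strictly in the left half-plane, the system is stable.

stable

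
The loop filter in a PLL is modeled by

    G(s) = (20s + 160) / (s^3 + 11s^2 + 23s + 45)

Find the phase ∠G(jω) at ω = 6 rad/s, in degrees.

At s = j6: numerator = 160 + j120, denominator = -351 - j78.
∠G = ∠num − ∠den = 36.870° − (-167.47°) = 204.3°, which wraps to -155.7°.

∠G(j6) ≈ -155.7°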